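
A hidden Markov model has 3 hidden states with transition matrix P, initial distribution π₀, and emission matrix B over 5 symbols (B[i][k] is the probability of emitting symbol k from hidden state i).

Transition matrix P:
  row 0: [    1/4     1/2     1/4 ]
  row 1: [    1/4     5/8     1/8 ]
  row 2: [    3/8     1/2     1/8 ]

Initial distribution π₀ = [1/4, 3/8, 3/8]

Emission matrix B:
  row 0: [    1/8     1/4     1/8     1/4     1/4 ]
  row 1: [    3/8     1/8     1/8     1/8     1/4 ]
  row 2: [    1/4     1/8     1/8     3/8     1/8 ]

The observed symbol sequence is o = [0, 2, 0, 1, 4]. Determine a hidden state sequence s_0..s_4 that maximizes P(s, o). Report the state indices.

path = [1, 1, 1, 1, 1]

t=0: δ = [3.125e-02, 1.406e-01, 9.375e-02]  (obs o_0=0)
t=1: δ = [4.395e-03, 1.099e-02, 2.197e-03]  ψ = [1, 1, 1]  (obs o_1=2)
t=2: δ = [3.433e-04, 2.575e-03, 3.433e-04]  ψ = [1, 1, 1]  (obs o_2=0)
t=3: δ = [1.609e-04, 2.012e-04, 4.023e-05]  ψ = [1, 1, 1]  (obs o_3=1)
t=4: δ = [1.257e-05, 3.143e-05, 5.029e-06]  ψ = [1, 1, 0]  (obs o_4=4)
backtrack: best end state = 1; path = [1, 1, 1, 1, 1]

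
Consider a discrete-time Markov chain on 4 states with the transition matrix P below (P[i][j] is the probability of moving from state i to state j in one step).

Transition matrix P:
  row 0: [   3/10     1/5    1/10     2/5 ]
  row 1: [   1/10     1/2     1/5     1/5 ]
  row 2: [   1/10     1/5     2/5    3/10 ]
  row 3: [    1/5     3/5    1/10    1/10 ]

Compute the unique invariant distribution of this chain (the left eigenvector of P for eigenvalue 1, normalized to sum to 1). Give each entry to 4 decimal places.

π = [0.1535, 0.4161, 0.2023, 0.2281]

Balance equations π_j = Σ_i π_i·P[i][j]:
  π_0 = 3/10·π_0 + 1/10·π_1 + 1/10·π_2 + 1/5·π_3
  π_1 = 1/5·π_0 + 1/2·π_1 + 1/5·π_2 + 3/5·π_3
  π_2 = 1/10·π_0 + 1/5·π_1 + 2/5·π_2 + 1/10·π_3
  normalize: π_0 + π_1 + π_2 + π_3 = 1
Solving the linear system gives exactly π = [107/697, 290/697, 141/697, 159/697].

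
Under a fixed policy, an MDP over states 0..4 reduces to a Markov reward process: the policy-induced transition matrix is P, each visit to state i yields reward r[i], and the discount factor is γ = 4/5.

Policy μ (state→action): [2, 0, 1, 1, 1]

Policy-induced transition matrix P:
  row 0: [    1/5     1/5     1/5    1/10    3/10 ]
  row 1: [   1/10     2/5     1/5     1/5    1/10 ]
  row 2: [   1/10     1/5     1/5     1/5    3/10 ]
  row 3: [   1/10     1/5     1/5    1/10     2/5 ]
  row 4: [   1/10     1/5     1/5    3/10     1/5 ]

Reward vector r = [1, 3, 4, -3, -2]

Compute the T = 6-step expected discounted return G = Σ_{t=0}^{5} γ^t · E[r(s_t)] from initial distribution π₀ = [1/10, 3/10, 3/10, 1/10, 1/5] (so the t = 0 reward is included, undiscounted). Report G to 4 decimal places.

G = 3.1260

t=0: π = [0.1000, 0.3000, 0.3000, 0.1000, 0.2000], E[r] = 1.5000, γ^t·E[r] = 1.500000, running G = 1.500000
t=1: π = [0.1100, 0.2600, 0.2000, 0.2000, 0.2300], E[r] = 0.6300, γ^t·E[r] = 0.504000, running G = 2.004000
t=2: π = [0.1110, 0.2520, 0.2000, 0.1920, 0.2450], E[r] = 0.6010, γ^t·E[r] = 0.384640, running G = 2.388640
t=3: π = [0.1111, 0.2504, 0.2000, 0.1942, 0.2443], E[r] = 0.5911, γ^t·E[r] = 0.302643, running G = 2.691283
t=4: π = [0.1111, 0.2501, 0.2000, 0.1939, 0.2449], E[r] = 0.5898, γ^t·E[r] = 0.241594, running G = 2.932878
t=5: π = [0.1111, 0.2500, 0.2000, 0.1940, 0.2449], E[r] = 0.5894, γ^t·E[r] = 0.193142, running G = 3.126020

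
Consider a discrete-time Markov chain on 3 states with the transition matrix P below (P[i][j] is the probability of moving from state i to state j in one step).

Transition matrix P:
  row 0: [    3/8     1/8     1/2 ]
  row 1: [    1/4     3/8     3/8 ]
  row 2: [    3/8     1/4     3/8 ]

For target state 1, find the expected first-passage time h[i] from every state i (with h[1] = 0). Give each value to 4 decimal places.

h = [5.5385, 0.0000, 4.9231]

First-step conditioning: h[1] = 0; for i ≠ 1, h[i] = 1 + Σ_k P[i][k]·h[k].
  h[0] = 1 + 3/8·h[0] + 1/2·h[2]
  h[2] = 1 + 3/8·h[0] + 3/8·h[2]
Solving the 2×2 linear system over states ≠ 1 gives exactly h = [72/13, 0, 64/13] (h[1] = 0 is the target).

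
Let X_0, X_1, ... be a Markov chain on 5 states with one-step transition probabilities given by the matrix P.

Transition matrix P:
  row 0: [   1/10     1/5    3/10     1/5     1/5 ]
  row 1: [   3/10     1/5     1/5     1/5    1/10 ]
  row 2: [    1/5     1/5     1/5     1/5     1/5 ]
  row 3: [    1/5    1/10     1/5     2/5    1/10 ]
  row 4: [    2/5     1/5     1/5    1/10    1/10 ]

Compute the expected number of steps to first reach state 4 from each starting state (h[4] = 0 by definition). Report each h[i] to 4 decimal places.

h = [6.3492, 6.9841, 6.3492, 7.0635, 0.0000]

First-step conditioning: h[4] = 0; for i ≠ 4, h[i] = 1 + Σ_k P[i][k]·h[k].
  h[0] = 1 + 1/10·h[0] + 1/5·h[1] + 3/10·h[2] + 1/5·h[3]
  h[1] = 1 + 3/10·h[0] + 1/5·h[1] + 1/5·h[2] + 1/5·h[3]
  h[2] = 1 + 1/5·h[0] + 1/5·h[1] + 1/5·h[2] + 1/5·h[3]
  h[3] = 1 + 1/5·h[0] + 1/10·h[1] + 1/5·h[2] + 2/5·h[3]
Solving the 4×4 linear system over states ≠ 4 gives exactly h = [400/63, 440/63, 400/63, 445/63, 0] (h[4] = 0 is the target).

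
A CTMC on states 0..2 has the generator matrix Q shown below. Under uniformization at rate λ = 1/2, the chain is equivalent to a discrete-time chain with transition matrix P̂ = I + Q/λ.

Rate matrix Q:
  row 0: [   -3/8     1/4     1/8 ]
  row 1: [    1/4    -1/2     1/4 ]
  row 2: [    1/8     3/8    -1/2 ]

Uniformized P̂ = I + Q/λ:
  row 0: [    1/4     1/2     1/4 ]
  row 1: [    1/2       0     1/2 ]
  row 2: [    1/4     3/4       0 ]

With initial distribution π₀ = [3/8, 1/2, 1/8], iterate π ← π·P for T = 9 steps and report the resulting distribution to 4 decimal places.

t=0: π = [0.3750, 0.5000, 0.1250]
t=1: π = [0.3750, 0.2813, 0.3438]
t=2: π = [0.3203, 0.4453, 0.2344]
t=3: π = [0.3613, 0.3359, 0.3027]
t=4: π = [0.3340, 0.4077, 0.2583]
t=5: π = [0.3519, 0.3607, 0.2874]
t=6: π = [0.3402, 0.3915, 0.2683]
t=7: π = [0.3479, 0.3713, 0.2808]
t=8: π = [0.3428, 0.3845, 0.2726]
t=9: π = [0.3461, 0.3759, 0.2780]

π = [0.3461, 0.3759, 0.2780]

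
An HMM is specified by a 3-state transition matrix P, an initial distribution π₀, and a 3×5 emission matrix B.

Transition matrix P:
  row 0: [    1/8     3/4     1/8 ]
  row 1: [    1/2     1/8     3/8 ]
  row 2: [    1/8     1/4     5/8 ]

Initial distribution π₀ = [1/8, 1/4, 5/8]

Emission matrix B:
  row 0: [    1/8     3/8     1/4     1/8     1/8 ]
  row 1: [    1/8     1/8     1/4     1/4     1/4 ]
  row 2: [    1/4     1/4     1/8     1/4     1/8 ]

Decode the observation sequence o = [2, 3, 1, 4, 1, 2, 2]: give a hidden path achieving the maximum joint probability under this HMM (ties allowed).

path = [0, 1, 0, 1, 0, 1, 0]

t=0: δ = [3.125e-02, 6.250e-02, 7.812e-02]  (obs o_0=2)
t=1: δ = [3.906e-03, 5.859e-03, 1.221e-02]  ψ = [1, 0, 2]  (obs o_1=3)
t=2: δ = [1.099e-03, 3.815e-04, 1.907e-03]  ψ = [1, 2, 2]  (obs o_2=1)
t=3: δ = [2.980e-05, 2.060e-04, 1.490e-04]  ψ = [2, 0, 2]  (obs o_3=4)
t=4: δ = [3.862e-05, 4.657e-06, 2.328e-05]  ψ = [1, 2, 2]  (obs o_4=1)
t=5: δ = [1.207e-06, 7.242e-06, 1.819e-06]  ψ = [0, 0, 2]  (obs o_5=2)
t=6: δ = [9.052e-07, 2.263e-07, 3.395e-07]  ψ = [1, 0, 1]  (obs o_6=2)
backtrack: best end state = 0; path = [0, 1, 0, 1, 0, 1, 0]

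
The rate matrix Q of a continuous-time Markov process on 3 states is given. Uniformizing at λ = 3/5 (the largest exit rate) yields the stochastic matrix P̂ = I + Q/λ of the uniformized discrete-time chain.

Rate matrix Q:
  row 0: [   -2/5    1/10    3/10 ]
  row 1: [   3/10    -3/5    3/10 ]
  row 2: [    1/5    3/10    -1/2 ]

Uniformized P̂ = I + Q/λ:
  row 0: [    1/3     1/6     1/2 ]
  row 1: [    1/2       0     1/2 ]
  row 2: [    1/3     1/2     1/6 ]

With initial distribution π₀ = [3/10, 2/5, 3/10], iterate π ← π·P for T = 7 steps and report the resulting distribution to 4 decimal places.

π = [0.3750, 0.2499, 0.3750]

t=0: π = [0.3000, 0.4000, 0.3000]
t=1: π = [0.4000, 0.2000, 0.4000]
t=2: π = [0.3667, 0.2667, 0.3667]
t=3: π = [0.3778, 0.2444, 0.3778]
t=4: π = [0.3741, 0.2519, 0.3741]
t=5: π = [0.3753, 0.2494, 0.3753]
t=6: π = [0.3749, 0.2502, 0.3749]
t=7: π = [0.3750, 0.2499, 0.3750]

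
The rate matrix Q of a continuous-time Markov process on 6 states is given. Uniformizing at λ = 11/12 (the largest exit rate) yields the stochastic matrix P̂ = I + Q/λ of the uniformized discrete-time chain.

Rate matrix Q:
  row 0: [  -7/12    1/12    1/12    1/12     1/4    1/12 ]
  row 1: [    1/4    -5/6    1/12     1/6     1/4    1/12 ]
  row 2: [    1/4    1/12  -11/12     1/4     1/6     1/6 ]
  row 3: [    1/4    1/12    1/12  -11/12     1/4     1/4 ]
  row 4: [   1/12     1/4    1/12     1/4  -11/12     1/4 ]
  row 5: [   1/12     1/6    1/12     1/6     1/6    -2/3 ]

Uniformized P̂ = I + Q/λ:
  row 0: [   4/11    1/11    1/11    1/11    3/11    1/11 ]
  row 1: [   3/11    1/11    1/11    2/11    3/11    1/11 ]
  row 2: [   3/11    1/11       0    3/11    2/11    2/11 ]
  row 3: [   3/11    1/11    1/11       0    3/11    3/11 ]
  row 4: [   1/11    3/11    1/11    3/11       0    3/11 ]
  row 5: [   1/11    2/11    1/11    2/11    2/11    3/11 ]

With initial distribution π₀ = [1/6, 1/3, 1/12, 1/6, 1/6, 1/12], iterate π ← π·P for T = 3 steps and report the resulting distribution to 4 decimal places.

π = [0.2224, 0.1437, 0.0833, 0.1577, 0.1950, 0.1979]

t=0: π = [0.1667, 0.3333, 0.0833, 0.1667, 0.1667, 0.0833]
t=1: π = [0.2424, 0.1288, 0.0833, 0.1591, 0.2121, 0.1742]
t=2: π = [0.2245, 0.1453, 0.0833, 0.1577, 0.1915, 0.1977]
t=3: π = [0.2224, 0.1437, 0.0833, 0.1577, 0.1950, 0.1979]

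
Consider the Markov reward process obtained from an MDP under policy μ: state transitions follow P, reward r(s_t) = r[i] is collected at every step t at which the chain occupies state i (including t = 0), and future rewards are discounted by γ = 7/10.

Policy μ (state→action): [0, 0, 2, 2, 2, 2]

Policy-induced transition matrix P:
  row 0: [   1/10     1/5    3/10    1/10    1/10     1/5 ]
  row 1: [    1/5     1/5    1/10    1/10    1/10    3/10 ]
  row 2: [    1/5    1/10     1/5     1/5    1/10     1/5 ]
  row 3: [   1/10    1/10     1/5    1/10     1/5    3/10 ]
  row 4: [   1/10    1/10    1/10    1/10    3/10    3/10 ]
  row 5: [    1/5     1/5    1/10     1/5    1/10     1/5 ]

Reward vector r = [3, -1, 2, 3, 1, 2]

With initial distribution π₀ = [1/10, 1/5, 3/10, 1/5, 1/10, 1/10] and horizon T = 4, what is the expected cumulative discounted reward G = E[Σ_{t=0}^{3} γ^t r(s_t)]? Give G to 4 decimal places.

G = 4.2256

t=0: π = [0.1000, 0.2000, 0.3000, 0.2000, 0.1000, 0.1000], E[r] = 1.6000, γ^t·E[r] = 1.600000, running G = 1.600000
t=1: π = [0.1600, 0.1400, 0.1700, 0.1400, 0.1400, 0.2500], E[r] = 1.7400, γ^t·E[r] = 1.218000, running G = 2.818000
t=2: π = [0.1560, 0.1550, 0.1630, 0.1420, 0.1420, 0.2420], E[r] = 1.6910, γ^t·E[r] = 0.828590, running G = 3.646590
t=3: π = [0.1560, 0.1553, 0.1617, 0.1405, 0.1426, 0.2439], E[r] = 1.6880, γ^t·E[r] = 0.578984, running G = 4.225574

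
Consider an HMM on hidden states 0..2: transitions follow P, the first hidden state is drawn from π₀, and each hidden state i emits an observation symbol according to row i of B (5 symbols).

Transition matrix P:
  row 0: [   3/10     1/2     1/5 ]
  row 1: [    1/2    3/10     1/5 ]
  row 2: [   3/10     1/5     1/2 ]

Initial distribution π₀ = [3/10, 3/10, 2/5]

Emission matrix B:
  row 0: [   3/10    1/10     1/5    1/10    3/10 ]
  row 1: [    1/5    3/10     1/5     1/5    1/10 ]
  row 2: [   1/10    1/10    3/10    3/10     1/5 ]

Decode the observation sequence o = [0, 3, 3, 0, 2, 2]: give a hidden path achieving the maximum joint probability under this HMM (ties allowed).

t=0: δ = [9.000e-02, 6.000e-02, 4.000e-02]  (obs o_0=0)
t=1: δ = [3.000e-03, 9.000e-03, 6.000e-03]  ψ = [1, 0, 2]  (obs o_1=3)
t=2: δ = [4.500e-04, 5.400e-04, 9.000e-04]  ψ = [1, 1, 2]  (obs o_2=3)
t=3: δ = [8.100e-05, 4.500e-05, 4.500e-05]  ψ = [1, 0, 2]  (obs o_3=0)
t=4: δ = [4.860e-06, 8.100e-06, 6.750e-06]  ψ = [0, 0, 2]  (obs o_4=2)
t=5: δ = [8.100e-07, 4.860e-07, 1.013e-06]  ψ = [1, 0, 2]  (obs o_5=2)
backtrack: best end state = 2; path = [2, 2, 2, 2, 2, 2]

path = [2, 2, 2, 2, 2, 2]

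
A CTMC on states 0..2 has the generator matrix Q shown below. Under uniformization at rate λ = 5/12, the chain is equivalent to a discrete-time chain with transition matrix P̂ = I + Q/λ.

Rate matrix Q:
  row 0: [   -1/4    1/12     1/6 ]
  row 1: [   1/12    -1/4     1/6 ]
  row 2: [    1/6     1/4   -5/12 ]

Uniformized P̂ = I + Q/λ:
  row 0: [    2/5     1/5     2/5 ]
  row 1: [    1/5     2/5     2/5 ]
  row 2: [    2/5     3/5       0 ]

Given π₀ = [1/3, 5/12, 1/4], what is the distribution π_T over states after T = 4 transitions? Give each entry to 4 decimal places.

π = [0.3217, 0.3935, 0.2848]

t=0: π = [0.3333, 0.4167, 0.2500]
t=1: π = [0.3167, 0.3833, 0.3000]
t=2: π = [0.3233, 0.3967, 0.2800]
t=3: π = [0.3207, 0.3913, 0.2880]
t=4: π = [0.3217, 0.3935, 0.2848]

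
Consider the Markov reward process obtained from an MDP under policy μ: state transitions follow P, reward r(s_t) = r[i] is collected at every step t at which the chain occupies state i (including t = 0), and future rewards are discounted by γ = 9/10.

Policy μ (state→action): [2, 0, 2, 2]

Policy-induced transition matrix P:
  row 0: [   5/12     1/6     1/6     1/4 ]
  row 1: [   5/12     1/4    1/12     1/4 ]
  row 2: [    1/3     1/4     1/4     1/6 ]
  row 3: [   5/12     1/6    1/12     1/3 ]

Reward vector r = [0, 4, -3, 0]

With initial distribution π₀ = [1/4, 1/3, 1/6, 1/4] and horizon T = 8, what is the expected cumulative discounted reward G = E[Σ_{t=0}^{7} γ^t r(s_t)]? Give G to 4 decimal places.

t=0: π = [0.2500, 0.3333, 0.1667, 0.2500], E[r] = 0.8333, γ^t·E[r] = 0.833333, running G = 0.833333
t=1: π = [0.4028, 0.2083, 0.1319, 0.2569], E[r] = 0.4375, γ^t·E[r] = 0.393750, running G = 1.227083
t=2: π = [0.4057, 0.1950, 0.1389, 0.2604], E[r] = 0.3634, γ^t·E[r] = 0.294375, running G = 1.521458
t=3: π = [0.4051, 0.1945, 0.1403, 0.2601], E[r] = 0.3571, γ^t·E[r] = 0.260332, running G = 1.781790
t=4: π = [0.4050, 0.1946, 0.1405, 0.2600], E[r] = 0.3568, γ^t·E[r] = 0.234125, running G = 2.015915
t=5: π = [0.4050, 0.1946, 0.1405, 0.2600], E[r] = 0.3569, γ^t·E[r] = 0.210726, running G = 2.226641
t=6: π = [0.4050, 0.1946, 0.1405, 0.2600], E[r] = 0.3569, γ^t·E[r] = 0.189657, running G = 2.416298
t=7: π = [0.4050, 0.1946, 0.1405, 0.2600], E[r] = 0.3569, γ^t·E[r] = 0.170692, running G = 2.586990

G = 2.5870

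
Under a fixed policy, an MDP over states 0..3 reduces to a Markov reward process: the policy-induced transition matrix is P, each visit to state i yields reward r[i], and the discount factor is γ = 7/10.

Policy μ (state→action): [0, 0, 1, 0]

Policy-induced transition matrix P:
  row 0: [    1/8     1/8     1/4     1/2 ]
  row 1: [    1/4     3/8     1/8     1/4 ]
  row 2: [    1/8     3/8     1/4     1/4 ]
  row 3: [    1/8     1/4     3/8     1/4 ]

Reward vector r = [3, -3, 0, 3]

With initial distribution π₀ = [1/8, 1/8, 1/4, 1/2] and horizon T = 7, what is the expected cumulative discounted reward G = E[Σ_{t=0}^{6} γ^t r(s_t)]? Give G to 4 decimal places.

G = 2.4048

t=0: π = [0.1250, 0.1250, 0.2500, 0.5000], E[r] = 1.5000, γ^t·E[r] = 1.500000, running G = 1.500000
t=1: π = [0.1406, 0.2813, 0.2969, 0.2813], E[r] = 0.4219, γ^t·E[r] = 0.295313, running G = 1.795313
t=2: π = [0.1602, 0.3047, 0.2500, 0.2852], E[r] = 0.4219, γ^t·E[r] = 0.206719, running G = 2.002031
t=3: π = [0.1631, 0.2993, 0.2476, 0.2900], E[r] = 0.4614, γ^t·E[r] = 0.158269, running G = 2.160300
t=4: π = [0.1624, 0.2980, 0.2488, 0.2908], E[r] = 0.4656, γ^t·E[r] = 0.111799, running G = 2.272100
t=5: π = [0.1622, 0.2980, 0.2491, 0.2906], E[r] = 0.4644, γ^t·E[r] = 0.078052, running G = 2.350152
t=6: π = [0.1623, 0.2981, 0.2491, 0.2906], E[r] = 0.4641, γ^t·E[r] = 0.054603, running G = 2.404754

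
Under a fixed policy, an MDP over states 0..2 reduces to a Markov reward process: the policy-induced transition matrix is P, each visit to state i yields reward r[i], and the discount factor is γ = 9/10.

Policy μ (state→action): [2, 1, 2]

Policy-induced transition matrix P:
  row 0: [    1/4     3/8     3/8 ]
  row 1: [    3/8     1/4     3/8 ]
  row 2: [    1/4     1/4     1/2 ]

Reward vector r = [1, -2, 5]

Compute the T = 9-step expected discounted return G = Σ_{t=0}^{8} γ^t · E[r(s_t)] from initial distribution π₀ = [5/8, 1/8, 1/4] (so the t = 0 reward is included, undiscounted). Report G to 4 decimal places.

G = 10.9440

t=0: π = [0.6250, 0.1250, 0.2500], E[r] = 1.6250, γ^t·E[r] = 1.625000, running G = 1.625000
t=1: π = [0.2656, 0.3281, 0.4063], E[r] = 1.6406, γ^t·E[r] = 1.476563, running G = 3.101563
t=2: π = [0.2910, 0.2832, 0.4258], E[r] = 1.8535, γ^t·E[r] = 1.501348, running G = 4.602910
t=3: π = [0.2854, 0.2864, 0.4282], E[r] = 1.8538, γ^t·E[r] = 1.351391, running G = 5.954301
t=4: π = [0.2858, 0.2857, 0.4285], E[r] = 1.8571, γ^t·E[r] = 1.218434, running G = 7.172735
t=5: π = [0.2857, 0.2857, 0.4286], E[r] = 1.8571, γ^t·E[r] = 1.096593, running G = 8.269328
t=6: π = [0.2857, 0.2857, 0.4286], E[r] = 1.8571, γ^t·E[r] = 0.986961, running G = 9.256290
t=7: π = [0.2857, 0.2857, 0.4286], E[r] = 1.8571, γ^t·E[r] = 0.888265, running G = 10.144555
t=8: π = [0.2857, 0.2857, 0.4286], E[r] = 1.8571, γ^t·E[r] = 0.799439, running G = 10.943994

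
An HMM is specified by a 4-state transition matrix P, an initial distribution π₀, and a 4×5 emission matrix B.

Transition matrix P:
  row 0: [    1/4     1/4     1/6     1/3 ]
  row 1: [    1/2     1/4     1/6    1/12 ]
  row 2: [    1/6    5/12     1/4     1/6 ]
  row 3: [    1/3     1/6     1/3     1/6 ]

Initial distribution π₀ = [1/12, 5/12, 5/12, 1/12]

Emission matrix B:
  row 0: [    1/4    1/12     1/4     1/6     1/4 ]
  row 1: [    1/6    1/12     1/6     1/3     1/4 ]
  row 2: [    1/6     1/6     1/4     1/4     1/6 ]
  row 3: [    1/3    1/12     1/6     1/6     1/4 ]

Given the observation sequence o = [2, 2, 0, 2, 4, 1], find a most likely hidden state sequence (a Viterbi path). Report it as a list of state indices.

t=0: δ = [2.083e-02, 6.944e-02, 1.042e-01, 1.389e-02]  (obs o_0=2)
t=1: δ = [8.681e-03, 7.234e-03, 6.510e-03, 2.894e-03]  ψ = [1, 2, 2, 2]  (obs o_1=2)
t=2: δ = [9.042e-04, 4.521e-04, 2.713e-04, 9.645e-04]  ψ = [1, 2, 2, 0]  (obs o_2=0)
t=3: δ = [8.038e-05, 3.768e-05, 8.038e-05, 5.023e-05]  ψ = [3, 0, 3, 0]  (obs o_3=2)
t=4: δ = [5.023e-06, 8.372e-06, 3.349e-06, 6.698e-06]  ψ = [0, 2, 2, 0]  (obs o_4=4)
t=5: δ = [3.489e-07, 1.744e-07, 3.721e-07, 1.395e-07]  ψ = [1, 1, 3, 0]  (obs o_5=1)
backtrack: best end state = 2; path = [1, 0, 3, 0, 3, 2]

path = [1, 0, 3, 0, 3, 2]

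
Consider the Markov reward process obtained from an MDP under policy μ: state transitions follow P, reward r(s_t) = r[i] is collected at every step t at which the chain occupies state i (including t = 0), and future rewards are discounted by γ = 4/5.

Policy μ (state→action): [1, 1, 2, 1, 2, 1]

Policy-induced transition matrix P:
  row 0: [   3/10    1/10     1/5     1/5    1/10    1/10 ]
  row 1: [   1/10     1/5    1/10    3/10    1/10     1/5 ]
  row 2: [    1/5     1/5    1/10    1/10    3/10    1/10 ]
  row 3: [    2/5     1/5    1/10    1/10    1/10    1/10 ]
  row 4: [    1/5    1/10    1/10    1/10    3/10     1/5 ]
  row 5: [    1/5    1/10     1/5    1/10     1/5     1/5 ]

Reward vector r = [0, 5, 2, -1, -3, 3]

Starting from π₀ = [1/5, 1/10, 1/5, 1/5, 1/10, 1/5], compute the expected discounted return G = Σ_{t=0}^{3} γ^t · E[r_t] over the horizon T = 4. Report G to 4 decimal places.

G = 2.4764

t=0: π = [0.2000, 0.1000, 0.2000, 0.2000, 0.1000, 0.2000], E[r] = 1.0000, γ^t·E[r] = 1.000000, running G = 1.000000
t=1: π = [0.2500, 0.1500, 0.1400, 0.1400, 0.1800, 0.1400], E[r] = 0.7700, γ^t·E[r] = 0.616000, running G = 1.616000
t=2: π = [0.2380, 0.1430, 0.1390, 0.1550, 0.1780, 0.1470], E[r] = 0.7450, γ^t·E[r] = 0.476800, running G = 2.092800
t=3: π = [0.2405, 0.1437, 0.1385, 0.1524, 0.1781, 0.1468], E[r] = 0.7492, γ^t·E[r] = 0.383590, running G = 2.476390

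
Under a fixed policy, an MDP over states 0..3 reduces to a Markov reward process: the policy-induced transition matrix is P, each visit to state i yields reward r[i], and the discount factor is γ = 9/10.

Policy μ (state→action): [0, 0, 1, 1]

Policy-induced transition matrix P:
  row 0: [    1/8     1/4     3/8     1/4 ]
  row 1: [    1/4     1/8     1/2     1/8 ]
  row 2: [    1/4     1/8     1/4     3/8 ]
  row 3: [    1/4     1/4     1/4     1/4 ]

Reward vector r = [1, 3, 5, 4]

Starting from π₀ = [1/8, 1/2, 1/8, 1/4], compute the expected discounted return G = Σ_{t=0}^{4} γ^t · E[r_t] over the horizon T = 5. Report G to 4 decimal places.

t=0: π = [0.1250, 0.5000, 0.1250, 0.2500], E[r] = 3.2500, γ^t·E[r] = 3.250000, running G = 3.250000
t=1: π = [0.2344, 0.1719, 0.3906, 0.2031], E[r] = 3.5156, γ^t·E[r] = 3.164063, running G = 6.414063
t=2: π = [0.2207, 0.1797, 0.3223, 0.2773], E[r] = 3.4805, γ^t·E[r] = 2.819180, running G = 9.233242
t=3: π = [0.2224, 0.1873, 0.3225, 0.2678], E[r] = 3.4680, γ^t·E[r] = 2.528185, running G = 11.761427
t=4: π = [0.2222, 0.1863, 0.3246, 0.2669], E[r] = 3.4717, γ^t·E[r] = 2.277809, running G = 14.039236

G = 14.0392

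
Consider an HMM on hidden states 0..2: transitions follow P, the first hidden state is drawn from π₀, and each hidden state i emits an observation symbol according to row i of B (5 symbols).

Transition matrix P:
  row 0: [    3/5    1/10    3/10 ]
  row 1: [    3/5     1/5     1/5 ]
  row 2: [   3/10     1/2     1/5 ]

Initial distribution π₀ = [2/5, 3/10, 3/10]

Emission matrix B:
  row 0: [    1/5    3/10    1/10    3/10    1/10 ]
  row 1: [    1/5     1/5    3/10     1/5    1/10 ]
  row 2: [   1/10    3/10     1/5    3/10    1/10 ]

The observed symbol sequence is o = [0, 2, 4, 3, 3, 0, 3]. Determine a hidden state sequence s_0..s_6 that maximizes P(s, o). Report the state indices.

t=0: δ = [8.000e-02, 6.000e-02, 3.000e-02]  (obs o_0=0)
t=1: δ = [4.800e-03, 4.500e-03, 4.800e-03]  ψ = [0, 2, 0]  (obs o_1=2)
t=2: δ = [2.880e-04, 2.400e-04, 1.440e-04]  ψ = [0, 2, 0]  (obs o_2=4)
t=3: δ = [5.184e-05, 1.440e-05, 2.592e-05]  ψ = [0, 2, 0]  (obs o_3=3)
t=4: δ = [9.331e-06, 2.592e-06, 4.666e-06]  ψ = [0, 2, 0]  (obs o_4=3)
t=5: δ = [1.120e-06, 4.666e-07, 2.799e-07]  ψ = [0, 2, 0]  (obs o_5=0)
t=6: δ = [2.016e-07, 2.799e-08, 1.008e-07]  ψ = [0, 2, 0]  (obs o_6=3)
backtrack: best end state = 0; path = [0, 0, 0, 0, 0, 0, 0]

path = [0, 0, 0, 0, 0, 0, 0]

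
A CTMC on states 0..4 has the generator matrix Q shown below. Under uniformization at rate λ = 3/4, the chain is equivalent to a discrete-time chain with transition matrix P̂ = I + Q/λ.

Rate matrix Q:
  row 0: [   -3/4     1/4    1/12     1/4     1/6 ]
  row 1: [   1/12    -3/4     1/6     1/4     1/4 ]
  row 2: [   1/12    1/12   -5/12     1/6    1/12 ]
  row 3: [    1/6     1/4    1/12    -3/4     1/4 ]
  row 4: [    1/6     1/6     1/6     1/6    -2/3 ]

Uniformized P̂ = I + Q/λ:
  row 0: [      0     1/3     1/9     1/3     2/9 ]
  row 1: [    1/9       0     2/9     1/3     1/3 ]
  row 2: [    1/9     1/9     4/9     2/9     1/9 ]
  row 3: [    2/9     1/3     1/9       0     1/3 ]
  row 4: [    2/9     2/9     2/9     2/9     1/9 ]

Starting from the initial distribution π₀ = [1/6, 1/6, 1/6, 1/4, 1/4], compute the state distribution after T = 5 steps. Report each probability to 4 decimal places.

t=0: π = [0.1667, 0.1667, 0.1667, 0.2500, 0.2500]
t=1: π = [0.1481, 0.2130, 0.2130, 0.2037, 0.2222]
t=2: π = [0.1420, 0.1903, 0.2305, 0.2171, 0.2202]
t=3: π = [0.1439, 0.1942, 0.2335, 0.2109, 0.2174]
t=4: π = [0.1427, 0.1925, 0.2347, 0.2129, 0.2171]
t=5: π = [0.1430, 0.1929, 0.2349, 0.2122, 0.2171]

π = [0.1430, 0.1929, 0.2349, 0.2122, 0.2171]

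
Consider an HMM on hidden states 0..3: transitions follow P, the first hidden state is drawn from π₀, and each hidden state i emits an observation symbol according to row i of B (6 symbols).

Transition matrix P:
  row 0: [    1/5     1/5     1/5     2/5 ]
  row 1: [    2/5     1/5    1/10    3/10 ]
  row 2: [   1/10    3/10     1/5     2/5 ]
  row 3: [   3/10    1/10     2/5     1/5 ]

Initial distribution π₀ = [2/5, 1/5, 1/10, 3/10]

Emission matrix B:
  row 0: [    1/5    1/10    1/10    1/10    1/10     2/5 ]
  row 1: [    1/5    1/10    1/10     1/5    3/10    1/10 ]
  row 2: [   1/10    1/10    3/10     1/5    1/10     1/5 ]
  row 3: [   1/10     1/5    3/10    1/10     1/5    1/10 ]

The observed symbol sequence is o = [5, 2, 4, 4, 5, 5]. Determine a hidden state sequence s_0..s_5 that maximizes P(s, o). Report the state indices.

t=0: δ = [1.600e-01, 2.000e-02, 2.000e-02, 3.000e-02]  (obs o_0=5)
t=1: δ = [3.200e-03, 3.200e-03, 9.600e-03, 1.920e-02]  ψ = [0, 0, 0, 0]  (obs o_1=2)
t=2: δ = [5.760e-04, 8.640e-04, 7.680e-04, 7.680e-04]  ψ = [3, 2, 3, 2]  (obs o_2=4)
t=3: δ = [3.456e-05, 6.912e-05, 3.072e-05, 6.144e-05]  ψ = [1, 2, 3, 2]  (obs o_3=4)
t=4: δ = [1.106e-05, 1.382e-06, 4.915e-06, 2.074e-06]  ψ = [1, 1, 3, 1]  (obs o_4=5)
t=5: δ = [8.847e-07, 2.212e-07, 4.424e-07, 4.424e-07]  ψ = [0, 0, 0, 0]  (obs o_5=5)
backtrack: best end state = 0; path = [0, 3, 2, 1, 0, 0]

path = [0, 3, 2, 1, 0, 0]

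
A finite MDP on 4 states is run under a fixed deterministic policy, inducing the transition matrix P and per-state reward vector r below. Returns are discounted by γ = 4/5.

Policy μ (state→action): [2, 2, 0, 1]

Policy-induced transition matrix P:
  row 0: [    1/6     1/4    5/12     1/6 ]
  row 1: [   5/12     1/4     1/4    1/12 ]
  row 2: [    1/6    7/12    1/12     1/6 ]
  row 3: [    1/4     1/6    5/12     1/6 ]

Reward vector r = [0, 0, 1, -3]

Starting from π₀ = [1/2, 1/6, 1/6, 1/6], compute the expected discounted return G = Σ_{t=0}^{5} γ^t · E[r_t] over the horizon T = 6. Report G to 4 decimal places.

t=0: π = [0.5000, 0.1667, 0.1667, 0.1667], E[r] = -0.3333, γ^t·E[r] = -0.333333, running G = -0.333333
t=1: π = [0.2222, 0.2917, 0.3333, 0.1528], E[r] = -0.1250, γ^t·E[r] = -0.100000, running G = -0.433333
t=2: π = [0.2523, 0.3484, 0.2569, 0.1424], E[r] = -0.1701, γ^t·E[r] = -0.108889, running G = -0.542222
t=3: π = [0.2656, 0.3238, 0.2730, 0.1376], E[r] = -0.1399, γ^t·E[r] = -0.071654, running G = -0.613877
t=4: π = [0.2591, 0.3295, 0.2717, 0.1397], E[r] = -0.1473, γ^t·E[r] = -0.060349, running G = -0.674226
t=5: π = [0.2607, 0.3289, 0.2712, 0.1392], E[r] = -0.1464, γ^t·E[r] = -0.047987, running G = -0.722213

G = -0.7222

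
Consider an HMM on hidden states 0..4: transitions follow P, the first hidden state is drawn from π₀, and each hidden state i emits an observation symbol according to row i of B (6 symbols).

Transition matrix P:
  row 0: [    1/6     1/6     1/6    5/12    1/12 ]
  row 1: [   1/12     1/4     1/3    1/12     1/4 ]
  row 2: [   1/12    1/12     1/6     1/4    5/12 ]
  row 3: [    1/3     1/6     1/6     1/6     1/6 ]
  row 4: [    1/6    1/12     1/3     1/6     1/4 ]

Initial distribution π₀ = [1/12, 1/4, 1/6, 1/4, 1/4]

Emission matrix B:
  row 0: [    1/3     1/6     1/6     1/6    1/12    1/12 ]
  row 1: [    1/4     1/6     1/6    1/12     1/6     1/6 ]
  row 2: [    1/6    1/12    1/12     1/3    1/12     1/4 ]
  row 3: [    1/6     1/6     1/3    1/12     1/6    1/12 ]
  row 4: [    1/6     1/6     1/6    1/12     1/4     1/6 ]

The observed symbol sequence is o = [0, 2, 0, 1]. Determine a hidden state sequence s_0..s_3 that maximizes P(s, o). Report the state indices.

t=0: δ = [2.778e-02, 6.250e-02, 2.778e-02, 4.167e-02, 4.167e-02]  (obs o_0=0)
t=1: δ = [2.315e-03, 2.604e-03, 1.736e-03, 3.858e-03, 2.604e-03]  ψ = [3, 1, 1, 0, 1]  (obs o_1=2)
t=2: δ = [4.287e-04, 1.628e-04, 1.447e-04, 1.608e-04, 1.206e-04]  ψ = [3, 1, 1, 0, 2]  (obs o_2=0)
t=3: δ = [1.191e-05, 1.191e-05, 5.954e-06, 2.977e-05, 1.005e-05]  ψ = [0, 0, 0, 0, 2]  (obs o_3=1)
backtrack: best end state = 3; path = [0, 3, 0, 3]

path = [0, 3, 0, 3]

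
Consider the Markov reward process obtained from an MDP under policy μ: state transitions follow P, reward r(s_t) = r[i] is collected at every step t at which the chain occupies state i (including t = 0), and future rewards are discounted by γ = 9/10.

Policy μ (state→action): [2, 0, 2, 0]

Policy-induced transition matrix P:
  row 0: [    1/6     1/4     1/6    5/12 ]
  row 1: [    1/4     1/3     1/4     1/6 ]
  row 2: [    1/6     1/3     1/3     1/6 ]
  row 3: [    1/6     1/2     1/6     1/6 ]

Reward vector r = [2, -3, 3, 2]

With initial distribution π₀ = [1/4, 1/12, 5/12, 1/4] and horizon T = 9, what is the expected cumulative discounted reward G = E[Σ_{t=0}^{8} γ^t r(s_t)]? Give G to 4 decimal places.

t=0: π = [0.2500, 0.0833, 0.4167, 0.2500], E[r] = 2.0000, γ^t·E[r] = 2.000000, running G = 2.000000
t=1: π = [0.1736, 0.3542, 0.2431, 0.2292], E[r] = 0.4722, γ^t·E[r] = 0.425000, running G = 2.425000
t=2: π = [0.1962, 0.3571, 0.2367, 0.2101], E[r] = 0.4514, γ^t·E[r] = 0.365625, running G = 2.790625
t=3: π = [0.1964, 0.3520, 0.2359, 0.2157], E[r] = 0.4759, γ^t·E[r] = 0.346922, running G = 3.137547
t=4: π = [0.1960, 0.3529, 0.2353, 0.2158], E[r] = 0.4707, γ^t·E[r] = 0.308844, running G = 3.446391
t=5: π = [0.1961, 0.3530, 0.2353, 0.2157], E[r] = 0.4705, γ^t·E[r] = 0.277817, running G = 3.724208
t=6: π = [0.1961, 0.3529, 0.2353, 0.2157], E[r] = 0.4706, γ^t·E[r] = 0.250099, running G = 3.974307
t=7: π = [0.1961, 0.3529, 0.2353, 0.2157], E[r] = 0.4706, γ^t·E[r] = 0.225081, running G = 4.199388
t=8: π = [0.1961, 0.3529, 0.2353, 0.2157], E[r] = 0.4706, γ^t·E[r] = 0.202573, running G = 4.401961

G = 4.4020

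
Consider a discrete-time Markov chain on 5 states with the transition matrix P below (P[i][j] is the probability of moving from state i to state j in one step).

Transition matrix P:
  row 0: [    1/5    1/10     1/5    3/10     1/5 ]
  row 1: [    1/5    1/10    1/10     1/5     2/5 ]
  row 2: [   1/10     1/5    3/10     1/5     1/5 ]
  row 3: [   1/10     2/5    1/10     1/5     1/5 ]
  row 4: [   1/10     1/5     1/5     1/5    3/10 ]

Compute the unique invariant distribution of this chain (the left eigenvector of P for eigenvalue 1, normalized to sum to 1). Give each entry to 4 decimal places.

π = [0.1343, 0.2084, 0.1754, 0.2134, 0.2685]

Balance equations π_j = Σ_i π_i·P[i][j]:
  π_0 = 1/5·π_0 + 1/5·π_1 + 1/10·π_2 + 1/10·π_3 + 1/10·π_4
  π_1 = 1/10·π_0 + 1/10·π_1 + 1/5·π_2 + 2/5·π_3 + 1/5·π_4
  π_2 = 1/5·π_0 + 1/10·π_1 + 3/10·π_2 + 1/10·π_3 + 1/5·π_4
  π_3 = 3/10·π_0 + 1/5·π_1 + 1/5·π_2 + 1/5·π_3 + 1/5·π_4
  normalize: π_0 + π_1 + π_2 + π_3 + π_4 = 1
Solving the linear system gives exactly π = [67/499, 104/499, 175/998, 213/998, 134/499].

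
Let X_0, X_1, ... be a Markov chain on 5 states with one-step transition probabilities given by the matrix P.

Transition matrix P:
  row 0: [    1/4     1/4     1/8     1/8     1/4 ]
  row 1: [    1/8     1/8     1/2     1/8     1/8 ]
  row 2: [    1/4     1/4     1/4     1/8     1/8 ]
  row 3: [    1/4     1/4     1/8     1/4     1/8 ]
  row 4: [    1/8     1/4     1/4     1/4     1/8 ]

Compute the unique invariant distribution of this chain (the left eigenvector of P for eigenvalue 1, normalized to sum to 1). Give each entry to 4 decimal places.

π = [0.2034, 0.2222, 0.2596, 0.1643, 0.1504]

Balance equations π_j = Σ_i π_i·P[i][j]:
  π_0 = 1/4·π_0 + 1/8·π_1 + 1/4·π_2 + 1/4·π_3 + 1/8·π_4
  π_1 = 1/4·π_0 + 1/8·π_1 + 1/4·π_2 + 1/4·π_3 + 1/4·π_4
  π_2 = 1/8·π_0 + 1/2·π_1 + 1/4·π_2 + 1/8·π_3 + 1/4·π_4
  π_3 = 1/8·π_0 + 1/8·π_1 + 1/8·π_2 + 1/4·π_3 + 1/4·π_4
  normalize: π_0 + π_1 + π_2 + π_3 + π_4 = 1
Solving the linear system gives exactly π = [119/585, 2/9, 1063/4095, 673/4095, 88/585].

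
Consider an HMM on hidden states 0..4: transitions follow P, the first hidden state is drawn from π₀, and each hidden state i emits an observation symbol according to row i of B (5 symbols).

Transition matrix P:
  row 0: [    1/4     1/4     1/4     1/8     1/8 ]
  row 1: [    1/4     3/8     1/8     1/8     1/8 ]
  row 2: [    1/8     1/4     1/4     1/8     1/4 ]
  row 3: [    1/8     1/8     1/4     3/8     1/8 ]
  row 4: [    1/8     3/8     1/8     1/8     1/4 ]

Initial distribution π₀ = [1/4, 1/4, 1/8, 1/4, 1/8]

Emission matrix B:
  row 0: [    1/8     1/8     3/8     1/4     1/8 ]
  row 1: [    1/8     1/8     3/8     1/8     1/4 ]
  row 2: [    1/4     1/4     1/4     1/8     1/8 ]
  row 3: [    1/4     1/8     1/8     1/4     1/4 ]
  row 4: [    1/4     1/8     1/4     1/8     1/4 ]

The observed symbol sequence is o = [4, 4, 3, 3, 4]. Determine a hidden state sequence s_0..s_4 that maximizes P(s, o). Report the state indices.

path = [3, 3, 3, 3, 3]

t=0: δ = [3.125e-02, 6.250e-02, 1.562e-02, 6.250e-02, 3.125e-02]  (obs o_0=4)
t=1: δ = [1.953e-03, 5.859e-03, 1.953e-03, 5.859e-03, 1.953e-03]  ψ = [1, 1, 3, 3, 1]  (obs o_1=4)
t=2: δ = [3.662e-04, 2.747e-04, 1.831e-04, 5.493e-04, 9.155e-05]  ψ = [1, 1, 3, 3, 1]  (obs o_2=3)
t=3: δ = [2.289e-05, 1.287e-05, 1.717e-05, 5.150e-05, 8.583e-06]  ψ = [0, 1, 3, 3, 3]  (obs o_3=3)
t=4: δ = [8.047e-07, 1.609e-06, 1.609e-06, 4.828e-06, 1.609e-06]  ψ = [3, 3, 3, 3, 3]  (obs o_4=4)
backtrack: best end state = 3; path = [3, 3, 3, 3, 3]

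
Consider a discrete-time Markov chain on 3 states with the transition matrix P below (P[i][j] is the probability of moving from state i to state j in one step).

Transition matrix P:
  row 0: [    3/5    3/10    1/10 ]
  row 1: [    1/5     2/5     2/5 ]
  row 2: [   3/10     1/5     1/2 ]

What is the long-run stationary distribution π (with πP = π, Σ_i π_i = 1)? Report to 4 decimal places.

π = [0.3860, 0.2982, 0.3158]

Balance equations π_j = Σ_i π_i·P[i][j]:
  π_0 = 3/5·π_0 + 1/5·π_1 + 3/10·π_2
  π_1 = 3/10·π_0 + 2/5·π_1 + 1/5·π_2
  normalize: π_0 + π_1 + π_2 = 1
Solving the linear system gives exactly π = [22/57, 17/57, 6/19].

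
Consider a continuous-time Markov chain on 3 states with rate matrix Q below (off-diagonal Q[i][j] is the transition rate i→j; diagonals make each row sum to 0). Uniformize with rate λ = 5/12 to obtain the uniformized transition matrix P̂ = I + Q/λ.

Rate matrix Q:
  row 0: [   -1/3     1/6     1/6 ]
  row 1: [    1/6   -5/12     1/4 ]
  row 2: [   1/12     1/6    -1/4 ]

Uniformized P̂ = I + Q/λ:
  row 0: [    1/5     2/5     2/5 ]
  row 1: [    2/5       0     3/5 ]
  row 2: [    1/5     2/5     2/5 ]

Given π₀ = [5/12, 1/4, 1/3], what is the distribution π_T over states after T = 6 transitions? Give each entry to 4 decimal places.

t=0: π = [0.4167, 0.2500, 0.3333]
t=1: π = [0.2500, 0.3000, 0.4500]
t=2: π = [0.2600, 0.2800, 0.4600]
t=3: π = [0.2560, 0.2880, 0.4560]
t=4: π = [0.2576, 0.2848, 0.4576]
t=5: π = [0.2570, 0.2861, 0.4570]
t=6: π = [0.2572, 0.2856, 0.4572]

π = [0.2572, 0.2856, 0.4572]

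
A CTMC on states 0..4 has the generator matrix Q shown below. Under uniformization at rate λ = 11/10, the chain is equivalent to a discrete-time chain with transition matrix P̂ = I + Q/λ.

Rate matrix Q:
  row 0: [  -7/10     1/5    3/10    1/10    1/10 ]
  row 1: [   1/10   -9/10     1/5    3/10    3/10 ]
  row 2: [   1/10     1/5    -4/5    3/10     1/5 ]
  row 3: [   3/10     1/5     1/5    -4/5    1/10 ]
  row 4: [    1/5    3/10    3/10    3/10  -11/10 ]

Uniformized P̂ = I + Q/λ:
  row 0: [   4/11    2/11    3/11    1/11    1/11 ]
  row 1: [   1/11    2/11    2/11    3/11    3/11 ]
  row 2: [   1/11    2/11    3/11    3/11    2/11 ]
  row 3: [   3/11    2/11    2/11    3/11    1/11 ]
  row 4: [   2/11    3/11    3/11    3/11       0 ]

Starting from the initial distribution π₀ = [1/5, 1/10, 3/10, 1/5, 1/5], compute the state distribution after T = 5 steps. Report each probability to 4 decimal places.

t=0: π = [0.2000, 0.1000, 0.3000, 0.2000, 0.2000]
t=1: π = [0.2000, 0.2000, 0.2455, 0.2364, 0.1182]
t=2: π = [0.1992, 0.1926, 0.2331, 0.2364, 0.1388]
t=3: π = [0.2008, 0.1944, 0.2337, 0.2365, 0.1345]
t=4: π = [0.2009, 0.1940, 0.2335, 0.2362, 0.1353]
t=5: π = [0.2009, 0.1941, 0.2336, 0.2362, 0.1351]

π = [0.2009, 0.1941, 0.2336, 0.2362, 0.1351]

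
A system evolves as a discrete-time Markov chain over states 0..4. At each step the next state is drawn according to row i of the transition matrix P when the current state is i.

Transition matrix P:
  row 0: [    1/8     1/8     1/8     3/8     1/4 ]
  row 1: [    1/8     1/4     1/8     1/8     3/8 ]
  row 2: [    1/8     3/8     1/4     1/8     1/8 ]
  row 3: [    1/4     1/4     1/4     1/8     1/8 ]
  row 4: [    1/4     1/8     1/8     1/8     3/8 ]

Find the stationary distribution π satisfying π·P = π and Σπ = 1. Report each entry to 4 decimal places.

Balance equations π_j = Σ_i π_i·P[i][j]:
  π_0 = 1/8·π_0 + 1/8·π_1 + 1/8·π_2 + 1/4·π_3 + 1/4·π_4
  π_1 = 1/8·π_0 + 1/4·π_1 + 3/8·π_2 + 1/4·π_3 + 1/8·π_4
  π_2 = 1/8·π_0 + 1/8·π_1 + 1/4·π_2 + 1/4·π_3 + 1/8·π_4
  π_3 = 3/8·π_0 + 1/8·π_1 + 1/8·π_2 + 1/8·π_3 + 1/8·π_4
  normalize: π_0 + π_1 + π_2 + π_3 + π_4 = 1
Solving the linear system gives exactly π = [16/89, 153/712, 119/712, 121/712, 191/712].

π = [0.1798, 0.2149, 0.1671, 0.1699, 0.2683]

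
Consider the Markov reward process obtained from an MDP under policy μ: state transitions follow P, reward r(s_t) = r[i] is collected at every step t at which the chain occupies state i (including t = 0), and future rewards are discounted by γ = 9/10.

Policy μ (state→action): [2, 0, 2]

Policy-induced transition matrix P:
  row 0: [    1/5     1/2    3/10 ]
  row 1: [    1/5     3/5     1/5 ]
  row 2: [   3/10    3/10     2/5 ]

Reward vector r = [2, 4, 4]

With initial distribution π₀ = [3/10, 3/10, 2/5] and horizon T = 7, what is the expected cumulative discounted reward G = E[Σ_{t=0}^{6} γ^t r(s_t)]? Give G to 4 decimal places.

t=0: π = [0.3000, 0.3000, 0.4000], E[r] = 3.4000, γ^t·E[r] = 3.400000, running G = 3.400000
t=1: π = [0.2400, 0.4500, 0.3100], E[r] = 3.5200, γ^t·E[r] = 3.168000, running G = 6.568000
t=2: π = [0.2310, 0.4830, 0.2860], E[r] = 3.5380, γ^t·E[r] = 2.865780, running G = 9.433780
t=3: π = [0.2286, 0.4911, 0.2803], E[r] = 3.5428, γ^t·E[r] = 2.582701, running G = 12.016481
t=4: π = [0.2280, 0.4931, 0.2789], E[r] = 3.5439, γ^t·E[r] = 2.325179, running G = 14.341660
t=5: π = [0.2279, 0.4935, 0.2786], E[r] = 3.5442, γ^t·E[r] = 2.092824, running G = 16.434484
t=6: π = [0.2279, 0.4936, 0.2785], E[r] = 3.5443, γ^t·E[r] = 1.883577, running G = 18.318061

G = 18.3181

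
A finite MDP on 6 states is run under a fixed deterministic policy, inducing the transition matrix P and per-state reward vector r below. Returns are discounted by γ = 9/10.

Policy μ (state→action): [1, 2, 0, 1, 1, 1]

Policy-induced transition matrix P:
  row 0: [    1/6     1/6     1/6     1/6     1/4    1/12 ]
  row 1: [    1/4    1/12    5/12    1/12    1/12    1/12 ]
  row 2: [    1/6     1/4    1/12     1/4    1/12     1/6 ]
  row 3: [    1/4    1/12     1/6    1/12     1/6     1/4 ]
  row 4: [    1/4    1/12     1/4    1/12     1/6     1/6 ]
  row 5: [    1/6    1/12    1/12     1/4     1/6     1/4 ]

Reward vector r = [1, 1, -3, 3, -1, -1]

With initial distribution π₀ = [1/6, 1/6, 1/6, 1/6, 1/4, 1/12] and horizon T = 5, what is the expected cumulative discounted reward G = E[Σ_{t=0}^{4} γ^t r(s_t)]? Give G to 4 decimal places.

t=0: π = [0.1667, 0.1667, 0.1667, 0.1667, 0.2500, 0.0833], E[r] = 0.0000, γ^t·E[r] = 0.000000, running G = 0.000000
t=1: π = [0.2153, 0.1250, 0.2083, 0.1389, 0.1528, 0.1597], E[r] = -0.1806, γ^t·E[r] = -0.162500, running G = -0.162500
t=2: π = [0.2014, 0.1360, 0.1800, 0.1626, 0.1568, 0.1632], E[r] = -0.0347, γ^t·E[r] = -0.028125, running G = -0.190625
t=3: π = [0.2046, 0.1301, 0.1851, 0.1573, 0.1571, 0.1657], E[r] = -0.0716, γ^t·E[r] = -0.052172, running G = -0.242797
t=4: π = [0.2037, 0.1312, 0.1831, 0.1589, 0.1574, 0.1657], E[r] = -0.0608, γ^t·E[r] = -0.039867, running G = -0.282664

G = -0.2827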